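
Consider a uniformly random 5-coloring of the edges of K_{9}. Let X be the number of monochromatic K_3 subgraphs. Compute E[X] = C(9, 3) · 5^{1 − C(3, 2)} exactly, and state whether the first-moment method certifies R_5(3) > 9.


E[X] = C(9, 3) · 5^{1 − 3} = 84 · 5^{−2} = 84/25.
As a reduced fraction: E[X] = 84/25 ≈ 3.36000.
Is E[X] < 1? NO.
Since E[X] ≥ 1, the first-moment bound is inconclusive at n = 9; it does NOT by itself certify R_5(3) > 9.

E[X] = 84/25 ≈ 3.36000; E[X] ≥ 1; first-moment method inconclusive here.


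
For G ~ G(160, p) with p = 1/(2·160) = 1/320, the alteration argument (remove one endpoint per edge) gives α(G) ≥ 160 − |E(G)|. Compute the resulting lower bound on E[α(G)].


E[|E(G)|] = C(160, 2)·p = 12720 · (1/320) = 159/4.
E[α(G)] ≥ n − E[|E(G)|] = 160 − 159/4 = 481/4.
Numerically: ≈ 120.25000.
(This is only a lower bound; the true E[α(G)] may be larger.)

E[α(G)] ≥ 481/4 ≈ 120.25000.


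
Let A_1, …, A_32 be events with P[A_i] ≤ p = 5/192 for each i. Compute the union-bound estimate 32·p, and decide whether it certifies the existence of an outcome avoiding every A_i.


Union bound: P[∪_{i=1}^{32} A_i] ≤ Σ_i P[A_i] ≤ 32·p = 32·(5/192) = 5/6.
Numerically: 5/6 ≈ 0.833.
Is 5/6 < 1? YES.
Since P[∪ A_i] ≤ 5/6 < 1, the complement has P[∩ A_i^c] ≥ 1 − 5/6 = 1/6 > 0, so some outcome avoids every A_i.

32·p = 5/6 ≈ 0.833; existence CERTIFIED by the union bound.


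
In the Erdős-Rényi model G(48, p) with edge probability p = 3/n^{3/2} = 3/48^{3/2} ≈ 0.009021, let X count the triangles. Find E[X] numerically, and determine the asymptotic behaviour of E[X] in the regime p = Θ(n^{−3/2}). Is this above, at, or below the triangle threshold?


Number of potential triangles: C(48, 3) = 17296.
Each occurs with probability p³ ≈ (0.009021)³ ≈ 7.341388e-07.
By linearity: E[X] = C(48, 3)·p³ ≈ 17296 · 7.341388e-07 ≈ 0.0127.
Since α = 3/2 > 1, p = c/n^{3/2} = o(1/n) is below the triangle threshold p ~ 1/n. Asymptotically E[X] ~ (c³/6)·n^{3(1−α)} = (3³/6)·n^{-1.5} → 0, so by Markov's inequality G has no triangles w.h.p.

E[X] ≈ 0.0127; in regime p = Θ(1/n^{3/2}) E[X] tends to 0 (below the triangle threshold p ~ 1/n).


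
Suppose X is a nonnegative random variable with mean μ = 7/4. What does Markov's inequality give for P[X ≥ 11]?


μ = E[X] = 7/4, a = 11.
Markov: P[X ≥ 11] ≤ μ/a = (7/4)/11 = 7/44.
Numerically: ≈ 0.1591.
(Since a = 11 > μ = 1.7500, the bound 7/44 is < 1 and informative.)

P[X ≥ 11] ≤ 7/44 ≈ 0.1591.


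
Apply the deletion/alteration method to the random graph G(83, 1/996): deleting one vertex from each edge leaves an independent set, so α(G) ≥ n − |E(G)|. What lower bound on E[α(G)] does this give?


E[|E(G)|] = C(83, 2)·p = 3403 · (1/996) = 41/12.
E[α(G)] ≥ n − E[|E(G)|] = 83 − 41/12 = 955/12.
Numerically: ≈ 79.58333.
(This is only a lower bound; the true E[α(G)] may be larger.)

E[α(G)] ≥ 955/12 ≈ 79.58333.


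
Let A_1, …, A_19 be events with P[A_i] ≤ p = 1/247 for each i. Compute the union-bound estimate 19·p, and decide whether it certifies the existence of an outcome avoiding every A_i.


Union bound: P[∪_{i=1}^{19} A_i] ≤ Σ_i P[A_i] ≤ 19·p = 19·(1/247) = 1/13.
Numerically: 1/13 ≈ 0.0769231.
Is 1/13 < 1? YES.
Since P[∪ A_i] ≤ 1/13 < 1, the complement has P[∩ A_i^c] ≥ 1 − 1/13 = 12/13 > 0, so some outcome avoids every A_i.

19·p = 1/13 ≈ 0.0769231; existence CERTIFIED by the union bound.


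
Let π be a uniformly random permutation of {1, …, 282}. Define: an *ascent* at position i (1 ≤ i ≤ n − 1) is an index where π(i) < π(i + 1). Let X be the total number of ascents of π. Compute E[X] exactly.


Write X = Σ X_I over i = 1, …, 281, with X_I the indicator of one ascent.
There are 281 indicators.
For each fixed i, the pair (π(i), π(i+1)) is a uniformly random ordered pair of distinct values from {1, …, 282}; by symmetry P[π(i) < π(i+1)] = 1/2.
By linearity: E[X] = 281 · (1/2) = (282 − 1) · (1/2) = 281/2 ≈ 140.5000.

E[X] = 281/2 = 140.5000.


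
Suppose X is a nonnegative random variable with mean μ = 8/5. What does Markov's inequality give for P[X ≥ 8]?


μ = E[X] = 8/5, a = 8.
Markov: P[X ≥ 8] ≤ μ/a = (8/5)/8 = 1/5.
Numerically: ≈ 0.200000.
(Since a = 8 > μ = 1.600000, the bound 1/5 is < 1 and informative.)

P[X ≥ 8] ≤ 1/5 ≈ 0.200000.


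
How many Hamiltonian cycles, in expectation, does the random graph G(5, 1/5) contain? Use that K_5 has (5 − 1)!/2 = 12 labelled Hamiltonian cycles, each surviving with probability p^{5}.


K_5 has (5 − 1)!/2 = 12 labelled Hamiltonian cycles.
For each such Hamiltonian cycle H, let X_H = 1 if all 5 edges of H are present in G. Then P[X_H = 1] = p^{5} = (1/5)^{5} = 1/3125.
Summing the indicators: E[X] = Σ_H E[X_H] = 12 · p^{5} = 12 · 1/3125 = 12/3125.
Numerically: E[X] ≈ 0.00384.

E[X] = 12 · (1/5)^{5} = 12/3125 ≈ 0.00384.


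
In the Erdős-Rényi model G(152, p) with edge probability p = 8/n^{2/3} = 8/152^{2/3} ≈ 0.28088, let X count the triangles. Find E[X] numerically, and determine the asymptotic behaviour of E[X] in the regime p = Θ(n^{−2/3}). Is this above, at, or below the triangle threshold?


Number of potential triangles: C(152, 3) = 573800.
Each occurs with probability p³ ≈ (0.28088)³ ≈ 2.2160665e-02.
By linearity: E[X] = C(152, 3)·p³ ≈ 573800 · 2.2160665e-02 ≈ 12715.78947.
Since α = 2/3 < 1, p = c/n^{2/3} ≫ 1/n is above the triangle threshold p ~ 1/n. Asymptotically E[X] ~ (c³/6)·n^{3(1−α)} = (8³/6)·n^{1} → ∞; triangles are abundant w.h.p.

E[X] ≈ 12715.78947; in regime p = Θ(1/n^{2/3}) E[X] diverges (above the triangle threshold p ~ 1/n).


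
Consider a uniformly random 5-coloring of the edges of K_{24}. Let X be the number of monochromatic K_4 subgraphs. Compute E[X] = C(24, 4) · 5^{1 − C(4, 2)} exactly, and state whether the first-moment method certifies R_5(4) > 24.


E[X] = C(24, 4) · 5^{1 − 6} = 10626 · 5^{−5} = 10626/3125.
As a reduced fraction: E[X] = 10626/3125 ≈ 3.4003200.
Is E[X] < 1? NO.
Since E[X] ≥ 1, the first-moment bound is inconclusive at n = 24; it does NOT by itself certify R_5(4) > 24.

E[X] = 10626/3125 ≈ 3.4003200; E[X] ≥ 1; first-moment method inconclusive here.


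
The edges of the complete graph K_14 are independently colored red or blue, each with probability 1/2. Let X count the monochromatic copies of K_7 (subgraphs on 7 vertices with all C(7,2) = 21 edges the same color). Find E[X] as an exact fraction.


Let X = Σ_S X_S over the C(14, 7) = 3432 subsets S of size 7, where X_S = 1 if the K_7 on S is monochromatic.
For a fixed S, the K_7 on S has C(7, 2) = 21 edges. P[all 21 edges red] = (1/2)^21, and likewise for blue, so P[monochromatic] = 2·(1/2)^21 = 2^{1 − 21} = 1/1048576.
By linearity: E[X] = C(14, 7) · 2^{1 − 21} = 3432 · 1/1048576 = 429/131072.
Numerically: E[X] ≈ 0.0033.

E[X] = C(14,7)·2^(1−C(7,2)) = 429/131072 ≈ 0.0033.


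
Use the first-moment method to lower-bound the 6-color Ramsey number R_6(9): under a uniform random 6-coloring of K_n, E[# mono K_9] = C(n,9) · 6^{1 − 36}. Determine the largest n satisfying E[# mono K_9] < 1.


We need C(n, 9) · 6^{1 − 36} < 1, i.e. C(n, 9) < 6^{36 − 1} = 1719070799748422591028658176.
Check values of n near the boundary:
  n = 4406: C(4406, 9) = 1710356485221788389505285700; 1710356485221788389505285700 < 1719070799748422591028658176? YES
  n = 4407: C(4407, 9) = 1713856532599459170657070050; 1713856532599459170657070050 < 1719070799748422591028658176? YES
  n = 4408: C(4408, 9) = 1717362945146264156457459600; 1717362945146264156457459600 < 1719070799748422591028658176? YES
  n = 4409: C(4409, 9) = 1720875732988608787686577131; 1720875732988608787686577131 < 1719070799748422591028658176? NO
  n = 4410: C(4410, 9) = 1724394906266704102180823710; 1724394906266704102180823710 < 1719070799748422591028658176? NO
The largest n with C(n, 9) < 1719070799748422591028658176 is n = 4408 (where E[X] = 35778394690547169926197075/35813974994758803979763712 ≈ 0.99901). Hence R_6(9) > 4408, i.e. R_6(9) ≥ 4409.

Largest n = 4408; hence R_6(9) > 4408.


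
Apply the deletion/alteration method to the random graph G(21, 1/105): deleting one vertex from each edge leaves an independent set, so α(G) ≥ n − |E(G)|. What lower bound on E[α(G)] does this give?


E[|E(G)|] = C(21, 2)·p = 210 · (1/105) = 2.
E[α(G)] ≥ n − E[|E(G)|] = 21 − 2 = 19.
Numerically: ≈ 19.00000.
(This is only a lower bound; the true E[α(G)] may be larger.)

E[α(G)] ≥ 19 ≈ 19.00000.


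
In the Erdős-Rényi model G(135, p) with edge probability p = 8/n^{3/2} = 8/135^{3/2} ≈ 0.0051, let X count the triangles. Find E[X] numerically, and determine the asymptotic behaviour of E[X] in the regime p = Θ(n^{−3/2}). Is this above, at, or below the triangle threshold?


Number of potential triangles: C(135, 3) = 400995.
Each occurs with probability p³ ≈ (0.0051)³ ≈ 1.32669e-07.
By linearity: E[X] = C(135, 3)·p³ ≈ 400995 · 1.32669e-07 ≈ 0.053.
Since α = 3/2 > 1, p = c/n^{3/2} = o(1/n) is below the triangle threshold p ~ 1/n. Asymptotically E[X] ~ (c³/6)·n^{3(1−α)} = (8³/6)·n^{-1.5} → 0, so by Markov's inequality G has no triangles w.h.p.

E[X] ≈ 0.053; in regime p = Θ(1/n^{3/2}) E[X] tends to 0 (below the triangle threshold p ~ 1/n).


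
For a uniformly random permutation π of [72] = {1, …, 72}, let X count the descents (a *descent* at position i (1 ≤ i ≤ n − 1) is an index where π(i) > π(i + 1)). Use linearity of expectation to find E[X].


Write X = Σ X_I over i = 1, …, 71, with X_I the indicator of one descent.
There are 71 indicators.
For each fixed i, the pair (π(i), π(i+1)) is a uniformly random ordered pair of distinct values from {1, …, 72}; by symmetry P[π(i) > π(i+1)] = 1/2.
By linearity: E[X] = 71 · (1/2) = (72 − 1) · (1/2) = 71/2 ≈ 35.500.

E[X] = 71/2 = 35.500.


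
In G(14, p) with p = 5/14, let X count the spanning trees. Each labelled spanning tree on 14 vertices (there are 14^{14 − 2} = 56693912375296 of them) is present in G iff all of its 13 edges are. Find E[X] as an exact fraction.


K_14 has 14^{14 − 2} = 56693912375296 labelled spanning trees.
For each such spanning tree H, let X_H = 1 if all 13 edges of H are present in G. Then P[X_H = 1] = p^{13} = (5/14)^{13} = 1220703125/793714773254144.
Summing the indicators: E[X] = Σ_H E[X_H] = 56693912375296 · p^{13} = 56693912375296 · 1220703125/793714773254144 = 1220703125/14.
Numerically: E[X] ≈ 8.71931e+07.

E[X] = 56693912375296 · (5/14)^{13} = 1220703125/14 ≈ 8.71931e+07.


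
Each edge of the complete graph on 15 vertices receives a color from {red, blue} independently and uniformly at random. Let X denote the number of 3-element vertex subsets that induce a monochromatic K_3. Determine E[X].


Let X = Σ_S X_S over the C(15, 3) = 455 subsets S of size 3, where X_S = 1 if the K_3 on S is monochromatic.
For a fixed S, the K_3 on S has C(3, 2) = 3 edges. P[all 3 edges red] = (1/2)^3, and likewise for blue, so P[monochromatic] = 2·(1/2)^3 = 2^{1 − 3} = 1/4.
By linearity of expectation: E[X] = C(15, 3) · 2^{1 − 3} = 455 · 1/4 = 455/4.
Numerically: E[X] ≈ 113.750.

E[X] = C(15,3)·2^(1−C(3,2)) = 455/4 ≈ 113.750.


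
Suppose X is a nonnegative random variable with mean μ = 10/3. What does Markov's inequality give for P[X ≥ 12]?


μ = E[X] = 10/3, a = 12.
Markov: P[X ≥ 12] ≤ μ/a = (10/3)/12 = 5/18.
Numerically: ≈ 0.27778.
(Since a = 12 > μ = 3.33333, the bound 5/18 is < 1 and informative.)

P[X ≥ 12] ≤ 5/18 ≈ 0.27778.


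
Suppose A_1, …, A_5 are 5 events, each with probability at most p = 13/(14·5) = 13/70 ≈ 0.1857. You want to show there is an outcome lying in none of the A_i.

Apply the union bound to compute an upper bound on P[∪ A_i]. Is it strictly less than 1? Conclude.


Union bound: P[∪_{i=1}^{5} A_i] ≤ Σ_i P[A_i] ≤ 5·p = 5·(13/70) = 13/14.
Numerically: 13/14 ≈ 0.9286.
Is 13/14 < 1? YES.
Since P[∪ A_i] ≤ 13/14 < 1, the complement has P[∩ A_i^c] ≥ 1 − 13/14 = 1/14 > 0, so some outcome avoids every A_i.

5·p = 13/14 ≈ 0.9286; existence CERTIFIED by the union bound.


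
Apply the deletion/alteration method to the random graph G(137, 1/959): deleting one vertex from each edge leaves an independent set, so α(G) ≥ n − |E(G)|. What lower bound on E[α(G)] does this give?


E[|E(G)|] = C(137, 2)·p = 9316 · (1/959) = 68/7.
E[α(G)] ≥ n − E[|E(G)|] = 137 − 68/7 = 891/7.
Numerically: ≈ 127.28571.
(This is only a lower bound; the true E[α(G)] may be larger.)

E[α(G)] ≥ 891/7 ≈ 127.28571.


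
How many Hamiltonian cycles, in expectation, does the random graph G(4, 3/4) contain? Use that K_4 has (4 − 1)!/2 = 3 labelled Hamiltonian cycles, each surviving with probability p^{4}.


K_4 has (4 − 1)!/2 = 3 labelled Hamiltonian cycles.
For each such Hamiltonian cycle H, let X_H = 1 if all 4 edges of H are present in G. Then P[X_H = 1] = p^{4} = (3/4)^{4} = 81/256.
By linearity: E[X] = Σ_H E[X_H] = 3 · p^{4} = 3 · 81/256 = 243/256.
Numerically: E[X] ≈ 0.949219.

E[X] = 3 · (3/4)^{4} = 243/256 ≈ 0.949219.


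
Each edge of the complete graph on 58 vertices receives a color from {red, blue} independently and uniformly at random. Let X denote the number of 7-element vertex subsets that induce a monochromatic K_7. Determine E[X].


Let X = Σ_S X_S over the C(58, 7) = 300674088 subsets S of size 7, where X_S = 1 if the K_7 on S is monochromatic.
For a fixed S, the K_7 on S has C(7, 2) = 21 edges. P[all 21 edges red] = (1/2)^21, and likewise for blue, so P[monochromatic] = 2·(1/2)^21 = 2^{1 − 21} = 1/1048576.
Summing: E[X] = C(58, 7) · 2^{1 − 21} = 300674088 · 1/1048576 = 37584261/131072.
Numerically: E[X] ≈ 286.745.

E[X] = C(58,7)·2^(1−C(7,2)) = 37584261/131072 ≈ 286.745.


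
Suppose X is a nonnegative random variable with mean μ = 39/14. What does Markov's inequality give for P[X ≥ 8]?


μ = E[X] = 39/14, a = 8.
Markov: P[X ≥ 8] ≤ μ/a = (39/14)/8 = 39/112.
Numerically: ≈ 0.3482.
(Since a = 8 > μ = 2.7857, the bound 39/112 is < 1 and informative.)

P[X ≥ 8] ≤ 39/112 ≈ 0.3482.


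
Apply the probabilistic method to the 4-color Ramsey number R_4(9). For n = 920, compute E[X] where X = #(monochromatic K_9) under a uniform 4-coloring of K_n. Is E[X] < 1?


E[X] = C(920, 9) · 4^{1 − 36} = 1251067384312182251760 · 4^{−35} = 1251067384312182251760/1180591620717411303424.
As a reduced fraction: E[X] = 78191711519511390735/73786976294838206464 ≈ 1.0597.
Is E[X] < 1? NO.
Since E[X] ≥ 1, the first-moment bound is inconclusive at n = 920; it does NOT by itself certify R_4(9) > 920.

E[X] = 78191711519511390735/73786976294838206464 ≈ 1.0597; E[X] ≥ 1; first-moment method inconclusive here.


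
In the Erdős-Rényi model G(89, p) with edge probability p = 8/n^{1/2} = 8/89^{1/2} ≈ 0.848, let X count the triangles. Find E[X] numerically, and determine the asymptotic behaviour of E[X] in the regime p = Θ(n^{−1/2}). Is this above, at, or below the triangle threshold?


Number of potential triangles: C(89, 3) = 113564.
Each occurs with probability p³ ≈ (0.848)³ ≈ 6.0979653e-01.
By linearity: E[X] = C(89, 3)·p³ ≈ 113564 · 6.0979653e-01 ≈ 69250.93350.
Since α = 1/2 < 1, p = c/n^{1/2} ≫ 1/n is above the triangle threshold p ~ 1/n. Asymptotically E[X] ~ (c³/6)·n^{3(1−α)} = (8³/6)·n^{1.5} → ∞; triangles are abundant w.h.p.

E[X] ≈ 69250.93350; in regime p = Θ(1/n^{1/2}) E[X] diverges (above the triangle threshold p ~ 1/n).


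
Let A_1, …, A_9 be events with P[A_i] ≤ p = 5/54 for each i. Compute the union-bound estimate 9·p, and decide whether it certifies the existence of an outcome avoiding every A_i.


Union bound: P[∪_{i=1}^{9} A_i] ≤ Σ_i P[A_i] ≤ 9·p = 9·(5/54) = 5/6.
Numerically: 5/6 ≈ 0.8333.
Is 5/6 < 1? YES.
Since P[∪ A_i] ≤ 5/6 < 1, the complement has P[∩ A_i^c] ≥ 1 − 5/6 = 1/6 > 0, so some outcome avoids every A_i.

9·p = 5/6 ≈ 0.8333; existence CERTIFIED by the union bound.


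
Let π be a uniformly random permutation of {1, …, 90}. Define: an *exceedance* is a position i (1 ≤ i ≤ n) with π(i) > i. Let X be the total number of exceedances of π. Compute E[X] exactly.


Write X = Σ_{i=1}^{90} X_i, where X_i = 1_{π(i) > i}.
For each fixed i, π(i) is uniform over {1, …, 90} (marginal of a uniform permutation), so P[π(i) > i] = (n − i)/n. Summing: Σ_{i=1}^{90} (n − i)/n = (0 + 1 + … + 89)/90 = 90(90 − 1)/(2·90) = (90 − 1)/2.
Hence E[X] = Σ_{i=1}^{90} (90 − i)/90 = 89/2 ≈ 44.50000.

E[X] = 89/2 = 44.50000.


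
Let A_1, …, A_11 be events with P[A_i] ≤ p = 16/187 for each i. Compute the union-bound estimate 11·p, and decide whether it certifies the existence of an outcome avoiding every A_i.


Union bound: P[∪_{i=1}^{11} A_i] ≤ Σ_i P[A_i] ≤ 11·p = 11·(16/187) = 16/17.
Numerically: 16/17 ≈ 0.941176.
Is 16/17 < 1? YES.
Since P[∪ A_i] ≤ 16/17 < 1, the complement has P[∩ A_i^c] ≥ 1 − 16/17 = 1/17 > 0, so some outcome avoids every A_i.

11·p = 16/17 ≈ 0.941176; existence CERTIFIED by the union bound.


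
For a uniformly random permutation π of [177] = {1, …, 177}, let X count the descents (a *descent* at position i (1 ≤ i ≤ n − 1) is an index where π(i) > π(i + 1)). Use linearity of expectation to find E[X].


Write X = Σ X_I over i = 1, …, 176, with X_I the indicator of one descent.
There are 176 indicators.
For each fixed i, the pair (π(i), π(i+1)) is a uniformly random ordered pair of distinct values from {1, …, 177}; by symmetry P[π(i) > π(i+1)] = 1/2.
By linearity: E[X] = 176 · (1/2) = (177 − 1) · (1/2) = 88 ≈ 88.000000.

E[X] = 88 = 88.000000.


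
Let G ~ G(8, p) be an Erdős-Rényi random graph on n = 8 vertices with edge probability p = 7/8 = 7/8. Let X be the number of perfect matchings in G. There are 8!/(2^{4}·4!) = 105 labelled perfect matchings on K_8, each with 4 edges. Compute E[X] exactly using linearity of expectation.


K_8 has 8!/(2^{4}·4!) = 105 labelled perfect matchings.
For each such perfect matching H, let X_H = 1 if all 4 edges of H are present in G. Then P[X_H = 1] = p^{4} = (7/8)^{4} = 2401/4096.
By linearity of expectation: E[X] = Σ_H E[X_H] = 105 · p^{4} = 105 · 2401/4096 = 252105/4096.
Numerically: E[X] ≈ 61.5.

E[X] = 105 · (7/8)^{4} = 252105/4096 ≈ 61.5.


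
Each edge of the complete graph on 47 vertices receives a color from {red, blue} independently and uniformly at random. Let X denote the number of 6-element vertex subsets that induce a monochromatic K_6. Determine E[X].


Let X = Σ_S X_S over the C(47, 6) = 10737573 subsets S of size 6, where X_S = 1 if the K_6 on S is monochromatic.
For a fixed S, the K_6 on S has C(6, 2) = 15 edges. P[all 15 edges red] = (1/2)^15, and likewise for blue, so P[monochromatic] = 2·(1/2)^15 = 2^{1 − 15} = 1/16384.
By linearity of expectation: E[X] = C(47, 6) · 2^{1 − 15} = 10737573 · 1/16384 = 10737573/16384.
Numerically: E[X] ≈ 655.36945.

E[X] = C(47,6)·2^(1−C(6,2)) = 10737573/16384 ≈ 655.36945.


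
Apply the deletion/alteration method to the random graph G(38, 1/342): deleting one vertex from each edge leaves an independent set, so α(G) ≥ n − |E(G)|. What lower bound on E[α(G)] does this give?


E[|E(G)|] = C(38, 2)·p = 703 · (1/342) = 37/18.
E[α(G)] ≥ n − E[|E(G)|] = 38 − 37/18 = 647/18.
Numerically: ≈ 35.9444.
(This is only a lower bound; the true E[α(G)] may be larger.)

E[α(G)] ≥ 647/18 ≈ 35.9444.


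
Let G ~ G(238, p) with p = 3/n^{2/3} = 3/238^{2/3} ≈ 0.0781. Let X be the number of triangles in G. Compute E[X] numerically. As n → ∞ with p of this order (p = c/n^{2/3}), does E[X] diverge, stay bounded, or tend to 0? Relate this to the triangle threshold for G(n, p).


Number of potential triangles: C(238, 3) = 2218636.
Each occurs with probability p³ ≈ (0.0781)³ ≈ 4.76661e-04.
By linearity: E[X] = C(238, 3)·p³ ≈ 2218636 · 4.76661e-04 ≈ 1057.538.
Since α = 2/3 < 1, p = c/n^{2/3} ≫ 1/n is above the triangle threshold p ~ 1/n. Asymptotically E[X] ~ (c³/6)·n^{3(1−α)} = (3³/6)·n^{1} → ∞; triangles are abundant w.h.p.

E[X] ≈ 1057.538; in regime p = Θ(1/n^{2/3}) E[X] diverges (above the triangle threshold p ~ 1/n).


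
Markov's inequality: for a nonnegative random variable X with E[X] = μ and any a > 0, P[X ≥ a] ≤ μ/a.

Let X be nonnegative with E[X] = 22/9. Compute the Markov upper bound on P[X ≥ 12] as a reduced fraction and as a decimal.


μ = E[X] = 22/9, a = 12.
Markov: P[X ≥ 12] ≤ μ/a = (22/9)/12 = 11/54.
Numerically: ≈ 0.204.
(Since a = 12 > μ = 2.444, the bound 11/54 is < 1 and informative.)

P[X ≥ 12] ≤ 11/54 ≈ 0.204.


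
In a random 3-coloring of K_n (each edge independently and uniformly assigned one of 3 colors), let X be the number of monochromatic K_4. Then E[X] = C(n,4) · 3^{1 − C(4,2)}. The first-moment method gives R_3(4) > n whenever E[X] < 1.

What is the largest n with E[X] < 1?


We need C(n, 4) · 3^{1 − 6} < 1, i.e. C(n, 4) < 3^{6 − 1} = 243.
Check values of n near the boundary:
  n = 7: C(7, 4) = 35; 35 < 243? YES
  n = 8: C(8, 4) = 70; 70 < 243? YES
  n = 9: C(9, 4) = 126; 126 < 243? YES
  n = 10: C(10, 4) = 210; 210 < 243? YES
  n = 11: C(11, 4) = 330; 330 < 243? NO
  n = 12: C(12, 4) = 495; 495 < 243? NO
The largest n with C(n, 4) < 243 is n = 10 (where E[X] = 70/81 ≈ 0.864198). Hence R_3(4) > 10, i.e. R_3(4) ≥ 11.

Largest n = 10; hence R_3(4) > 10.


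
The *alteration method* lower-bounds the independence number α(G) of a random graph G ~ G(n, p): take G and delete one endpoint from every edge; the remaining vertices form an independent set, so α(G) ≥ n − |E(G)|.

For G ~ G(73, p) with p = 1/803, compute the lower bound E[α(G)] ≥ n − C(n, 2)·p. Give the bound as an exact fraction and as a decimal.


E[|E(G)|] = C(73, 2)·p = 2628 · (1/803) = 36/11.
E[α(G)] ≥ n − E[|E(G)|] = 73 − 36/11 = 767/11.
Numerically: ≈ 69.72727.
(This is only a lower bound; the true E[α(G)] may be larger.)

E[α(G)] ≥ 767/11 ≈ 69.72727.


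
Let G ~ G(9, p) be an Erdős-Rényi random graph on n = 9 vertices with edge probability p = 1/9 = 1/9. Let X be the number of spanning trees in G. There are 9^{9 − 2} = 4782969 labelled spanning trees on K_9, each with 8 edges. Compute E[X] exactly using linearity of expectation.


K_9 has 9^{9 − 2} = 4782969 labelled spanning trees.
For each such spanning tree H, let X_H = 1 if all 8 edges of H are present in G. Then P[X_H = 1] = p^{8} = (1/9)^{8} = 1/43046721.
By linearity: E[X] = Σ_H E[X_H] = 4782969 · p^{8} = 4782969 · 1/43046721 = 1/9.
Numerically: E[X] ≈ 0.111.

E[X] = 4782969 · (1/9)^{8} = 1/9 ≈ 0.111.


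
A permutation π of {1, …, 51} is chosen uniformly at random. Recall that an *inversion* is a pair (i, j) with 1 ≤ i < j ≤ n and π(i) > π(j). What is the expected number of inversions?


Write X = Σ X_I over the C(51, 2) = 1275 pairs i < j, with X_I the indicator of one inversion.
There are 1275 indicators.
For each fixed pair i < j, the values π(i) and π(j) are two distinct elements of {1, …, 51} in uniformly random order; by symmetry P[π(i) > π(j)] = 1/2.
By linearity: E[X] = 1275 · (1/2) = C(51, 2) · (1/2) = 1275/2 = 1275/2 ≈ 637.50000.

E[X] = 1275/2 = 637.50000.


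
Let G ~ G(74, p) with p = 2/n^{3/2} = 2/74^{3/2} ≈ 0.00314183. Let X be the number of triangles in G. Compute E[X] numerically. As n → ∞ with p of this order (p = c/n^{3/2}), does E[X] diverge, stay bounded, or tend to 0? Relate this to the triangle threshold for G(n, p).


Number of potential triangles: C(74, 3) = 64824.
Each occurs with probability p³ ≈ (0.00314183)³ ≈ 3.10132477e-08.
By linearity: E[X] = C(74, 3)·p³ ≈ 64824 · 3.10132477e-08 ≈ 0.002010.
Since α = 3/2 > 1, p = c/n^{3/2} = o(1/n) is below the triangle threshold p ~ 1/n. Asymptotically E[X] ~ (c³/6)·n^{3(1−α)} = (2³/6)·n^{-1.5} → 0, so by Markov's inequality G has no triangles w.h.p.

E[X] ≈ 0.002010; in regime p = Θ(1/n^{3/2}) E[X] tends to 0 (below the triangle threshold p ~ 1/n).


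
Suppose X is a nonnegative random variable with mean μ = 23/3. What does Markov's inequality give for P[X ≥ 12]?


μ = E[X] = 23/3, a = 12.
Markov: P[X ≥ 12] ≤ μ/a = (23/3)/12 = 23/36.
Numerically: ≈ 0.6389.
(Since a = 12 > μ = 7.6667, the bound 23/36 is < 1 and informative.)

P[X ≥ 12] ≤ 23/36 ≈ 0.6389.


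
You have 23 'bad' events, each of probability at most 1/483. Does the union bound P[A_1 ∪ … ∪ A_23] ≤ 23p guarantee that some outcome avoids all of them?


Union bound: P[∪_{i=1}^{23} A_i] ≤ Σ_i P[A_i] ≤ 23·p = 23·(1/483) = 1/21.
Numerically: 1/21 ≈ 0.048.
Is 1/21 < 1? YES.
Since P[∪ A_i] ≤ 1/21 < 1, the complement has P[∩ A_i^c] ≥ 1 − 1/21 = 20/21 > 0, so some outcome avoids every A_i.

23·p = 1/21 ≈ 0.048; existence CERTIFIED by the union bound.


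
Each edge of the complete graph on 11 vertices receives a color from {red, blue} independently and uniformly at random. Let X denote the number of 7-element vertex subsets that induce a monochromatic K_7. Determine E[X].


Let X = Σ_S X_S over the C(11, 7) = 330 subsets S of size 7, where X_S = 1 if the K_7 on S is monochromatic.
For a fixed S, the K_7 on S has C(7, 2) = 21 edges. P[all 21 edges red] = (1/2)^21, and likewise for blue, so P[monochromatic] = 2·(1/2)^21 = 2^{1 − 21} = 1/1048576.
By linearity of expectation: E[X] = C(11, 7) · 2^{1 − 21} = 330 · 1/1048576 = 165/524288.
Numerically: E[X] ≈ 0.00031.

E[X] = C(11,7)·2^(1−C(7,2)) = 165/524288 ≈ 0.00031.


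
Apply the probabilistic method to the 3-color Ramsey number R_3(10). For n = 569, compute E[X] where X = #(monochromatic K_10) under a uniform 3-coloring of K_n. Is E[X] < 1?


E[X] = C(569, 10) · 3^{1 − 45} = 905357721286137524328 · 3^{−44} = 905357721286137524328/984770902183611232881.
As a reduced fraction: E[X] = 100595302365126391592/109418989131512359209 ≈ 0.9194.
Is E[X] < 1? YES.
Since E[X] < 1, there exists a 3-coloring of K_{569} with no monochromatic K_10; hence R_3(10) > 569.

E[X] = 100595302365126391592/109418989131512359209 ≈ 0.9194; E[X] < 1, so R_3(10) > 569.


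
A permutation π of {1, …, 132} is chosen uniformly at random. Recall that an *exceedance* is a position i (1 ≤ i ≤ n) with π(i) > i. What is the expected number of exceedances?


Write X = Σ_{i=1}^{132} X_i, where X_i = 1_{π(i) > i}.
For each fixed i, π(i) is uniform over {1, …, 132} (marginal of a uniform permutation), so P[π(i) > i] = (n − i)/n. Summing: Σ_{i=1}^{132} (n − i)/n = (0 + 1 + … + 131)/132 = 132(132 − 1)/(2·132) = (132 − 1)/2.
Hence E[X] = Σ_{i=1}^{132} (132 − i)/132 = 131/2 ≈ 65.50000.

E[X] = 131/2 = 65.50000.


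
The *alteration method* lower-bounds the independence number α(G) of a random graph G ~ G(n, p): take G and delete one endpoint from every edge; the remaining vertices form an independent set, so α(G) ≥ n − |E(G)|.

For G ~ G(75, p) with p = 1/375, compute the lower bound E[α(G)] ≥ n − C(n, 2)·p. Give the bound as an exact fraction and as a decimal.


E[|E(G)|] = C(75, 2)·p = 2775 · (1/375) = 37/5.
E[α(G)] ≥ n − E[|E(G)|] = 75 − 37/5 = 338/5.
Numerically: ≈ 67.600.
(This is only a lower bound; the true E[α(G)] may be larger.)

E[α(G)] ≥ 338/5 ≈ 67.600.


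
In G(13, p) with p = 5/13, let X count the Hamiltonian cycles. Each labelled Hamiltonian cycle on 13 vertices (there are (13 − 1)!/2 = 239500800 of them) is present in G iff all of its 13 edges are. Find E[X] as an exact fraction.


K_13 has (13 − 1)!/2 = 239500800 labelled Hamiltonian cycles.
For each such Hamiltonian cycle H, let X_H = 1 if all 13 edges of H are present in G. Then P[X_H = 1] = p^{13} = (5/13)^{13} = 1220703125/302875106592253.
By linearity of expectation: E[X] = Σ_H E[X_H] = 239500800 · p^{13} = 239500800 · 1220703125/302875106592253 = 292359375000000000/302875106592253.
Numerically: E[X] ≈ 965.28.

E[X] = 239500800 · (5/13)^{13} = 292359375000000000/302875106592253 ≈ 965.28.


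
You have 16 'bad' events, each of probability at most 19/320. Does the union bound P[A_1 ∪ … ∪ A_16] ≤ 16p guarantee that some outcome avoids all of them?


Union bound: P[∪_{i=1}^{16} A_i] ≤ Σ_i P[A_i] ≤ 16·p = 16·(19/320) = 19/20.
Numerically: 19/20 ≈ 0.9500000.
Is 19/20 < 1? YES.
Since P[∪ A_i] ≤ 19/20 < 1, the complement has P[∩ A_i^c] ≥ 1 − 19/20 = 1/20 > 0, so some outcome avoids every A_i.

16·p = 19/20 ≈ 0.9500000; existence CERTIFIED by the union bound.


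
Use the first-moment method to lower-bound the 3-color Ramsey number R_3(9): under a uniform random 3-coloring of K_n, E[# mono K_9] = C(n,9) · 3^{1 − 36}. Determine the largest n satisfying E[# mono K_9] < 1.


We need C(n, 9) · 3^{1 − 36} < 1, i.e. C(n, 9) < 3^{36 − 1} = 50031545098999707.
Check values of n near the boundary:
  n = 296: C(296, 9) = 42513789098994080; 42513789098994080 < 50031545098999707? YES
  n = 297: C(297, 9) = 43842345008337645; 43842345008337645 < 50031545098999707? YES
  n = 298: C(298, 9) = 45207677551849890; 45207677551849890 < 50031545098999707? YES
  n = 299: C(299, 9) = 46610674441390059; 46610674441390059 < 50031545098999707? YES
  n = 300: C(300, 9) = 48052241692154700; 48052241692154700 < 50031545098999707? YES
  n = 301: C(301, 9) = 49533303936090975; 49533303936090975 < 50031545098999707? YES
  n = 302: C(302, 9) = 51054804739588650; 51054804739588650 < 50031545098999707? NO
  n = 303: C(303, 9) = 52617706925494425; 52617706925494425 < 50031545098999707? NO
The largest n with C(n, 9) < 50031545098999707 is n = 301 (where E[X] = 16511101312030325/16677181699666569 ≈ 0.99004). Hence R_3(9) > 301, i.e. R_3(9) ≥ 302.

Largest n = 301; hence R_3(9) > 301.


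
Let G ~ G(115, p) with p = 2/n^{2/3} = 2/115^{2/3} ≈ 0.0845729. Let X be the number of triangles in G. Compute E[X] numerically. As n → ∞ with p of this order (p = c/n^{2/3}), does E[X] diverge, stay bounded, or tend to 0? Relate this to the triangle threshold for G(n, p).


Number of potential triangles: C(115, 3) = 246905.
Each occurs with probability p³ ≈ (0.0845729)³ ≈ 6.04914934e-04.
By linearity: E[X] = C(115, 3)·p³ ≈ 246905 · 6.04914934e-04 ≈ 149.356522.
Since α = 2/3 < 1, p = c/n^{2/3} ≫ 1/n is above the triangle threshold p ~ 1/n. Asymptotically E[X] ~ (c³/6)·n^{3(1−α)} = (2³/6)·n^{1} → ∞; triangles are abundant w.h.p.

E[X] ≈ 149.356522; in regime p = Θ(1/n^{2/3}) E[X] diverges (above the triangle threshold p ~ 1/n).


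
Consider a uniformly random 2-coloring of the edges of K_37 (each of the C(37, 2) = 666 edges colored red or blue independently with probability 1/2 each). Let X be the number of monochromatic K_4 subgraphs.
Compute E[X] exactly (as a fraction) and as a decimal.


Let X = Σ_S X_S over the C(37, 4) = 66045 subsets S of size 4, where X_S = 1 if the K_4 on S is monochromatic.
For a fixed S, the K_4 on S has C(4, 2) = 6 edges. P[all 6 edges red] = (1/2)^6, and likewise for blue, so P[monochromatic] = 2·(1/2)^6 = 2^{1 − 6} = 1/32.
Summing: E[X] = C(37, 4) · 2^{1 − 6} = 66045 · 1/32 = 66045/32.
Numerically: E[X] ≈ 2063.906.

E[X] = C(37,4)·2^(1−C(4,2)) = 66045/32 ≈ 2063.906.


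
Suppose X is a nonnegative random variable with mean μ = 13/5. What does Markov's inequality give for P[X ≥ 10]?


μ = E[X] = 13/5, a = 10.
Markov: P[X ≥ 10] ≤ μ/a = (13/5)/10 = 13/50.
Numerically: ≈ 0.2600.
(Since a = 10 > μ = 2.6000, the bound 13/50 is < 1 and informative.)

P[X ≥ 10] ≤ 13/50 ≈ 0.2600.


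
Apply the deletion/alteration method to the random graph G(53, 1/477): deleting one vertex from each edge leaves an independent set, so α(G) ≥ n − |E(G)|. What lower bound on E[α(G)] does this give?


E[|E(G)|] = C(53, 2)·p = 1378 · (1/477) = 26/9.
E[α(G)] ≥ n − E[|E(G)|] = 53 − 26/9 = 451/9.
Numerically: ≈ 50.111.
(This is only a lower bound; the true E[α(G)] may be larger.)

E[α(G)] ≥ 451/9 ≈ 50.111.


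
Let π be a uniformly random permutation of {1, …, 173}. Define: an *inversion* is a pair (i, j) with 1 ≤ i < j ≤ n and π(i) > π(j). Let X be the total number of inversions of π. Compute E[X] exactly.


Write X = Σ X_I over the C(173, 2) = 14878 pairs i < j, with X_I the indicator of one inversion.
There are 14878 indicators.
For each fixed pair i < j, the values π(i) and π(j) are two distinct elements of {1, …, 173} in uniformly random order; by symmetry P[π(i) > π(j)] = 1/2.
By linearity: E[X] = 14878 · (1/2) = C(173, 2) · (1/2) = 14878/2 = 7439 ≈ 7439.00000.

E[X] = 7439 = 7439.00000.


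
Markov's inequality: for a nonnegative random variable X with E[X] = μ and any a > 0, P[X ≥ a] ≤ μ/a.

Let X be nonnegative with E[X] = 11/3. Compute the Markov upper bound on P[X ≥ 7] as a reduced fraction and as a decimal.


μ = E[X] = 11/3, a = 7.
Markov: P[X ≥ 7] ≤ μ/a = (11/3)/7 = 11/21.
Numerically: ≈ 0.523810.
(Since a = 7 > μ = 3.666667, the bound 11/21 is < 1 and informative.)

P[X ≥ 7] ≤ 11/21 ≈ 0.523810.


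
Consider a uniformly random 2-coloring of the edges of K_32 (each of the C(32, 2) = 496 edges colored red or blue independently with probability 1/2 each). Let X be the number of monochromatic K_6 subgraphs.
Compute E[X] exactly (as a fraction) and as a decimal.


Let X = Σ_S X_S over the C(32, 6) = 906192 subsets S of size 6, where X_S = 1 if the K_6 on S is monochromatic.
For a fixed S, the K_6 on S has C(6, 2) = 15 edges. P[all 15 edges red] = (1/2)^15, and likewise for blue, so P[monochromatic] = 2·(1/2)^15 = 2^{1 − 15} = 1/16384.
Summing: E[X] = C(32, 6) · 2^{1 − 15} = 906192 · 1/16384 = 56637/1024.
Numerically: E[X] ≈ 55.30957.

E[X] = C(32,6)·2^(1−C(6,2)) = 56637/1024 ≈ 55.30957.


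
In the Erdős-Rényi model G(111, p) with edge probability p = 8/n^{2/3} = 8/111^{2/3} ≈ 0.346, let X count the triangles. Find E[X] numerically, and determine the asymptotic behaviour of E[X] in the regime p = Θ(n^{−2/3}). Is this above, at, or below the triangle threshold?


Number of potential triangles: C(111, 3) = 221815.
Each occurs with probability p³ ≈ (0.346)³ ≈ 4.15551e-02.
By linearity: E[X] = C(111, 3)·p³ ≈ 221815 · 4.15551e-02 ≈ 9217.538.
Since α = 2/3 < 1, p = c/n^{2/3} ≫ 1/n is above the triangle threshold p ~ 1/n. Asymptotically E[X] ~ (c³/6)·n^{3(1−α)} = (8³/6)·n^{1} → ∞; triangles are abundant w.h.p.

E[X] ≈ 9217.538; in regime p = Θ(1/n^{2/3}) E[X] diverges (above the triangle threshold p ~ 1/n).


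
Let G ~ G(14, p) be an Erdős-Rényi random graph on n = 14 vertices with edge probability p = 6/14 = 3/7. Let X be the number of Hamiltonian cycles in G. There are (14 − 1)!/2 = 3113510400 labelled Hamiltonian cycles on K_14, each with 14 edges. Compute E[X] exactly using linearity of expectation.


K_14 has (14 − 1)!/2 = 3113510400 labelled Hamiltonian cycles.
For each such Hamiltonian cycle H, let X_H = 1 if all 14 edges of H are present in G. Then P[X_H = 1] = p^{14} = (3/7)^{14} = 4782969/678223072849.
By linearity of expectation: E[X] = Σ_H E[X_H] = 3113510400 · p^{14} = 3113510400 · 4782969/678223072849 = 2127403389196800/96889010407.
Numerically: E[X] ≈ 21957.1.

E[X] = 3113510400 · (3/7)^{14} = 2127403389196800/96889010407 ≈ 21957.1.


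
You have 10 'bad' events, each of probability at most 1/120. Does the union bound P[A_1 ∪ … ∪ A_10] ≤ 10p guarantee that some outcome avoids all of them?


Union bound: P[∪_{i=1}^{10} A_i] ≤ Σ_i P[A_i] ≤ 10·p = 10·(1/120) = 1/12.
Numerically: 1/12 ≈ 0.0833333.
Is 1/12 < 1? YES.
Since P[∪ A_i] ≤ 1/12 < 1, the complement has P[∩ A_i^c] ≥ 1 − 1/12 = 11/12 > 0, so some outcome avoids every A_i.

10·p = 1/12 ≈ 0.0833333; existence CERTIFIED by the union bound.


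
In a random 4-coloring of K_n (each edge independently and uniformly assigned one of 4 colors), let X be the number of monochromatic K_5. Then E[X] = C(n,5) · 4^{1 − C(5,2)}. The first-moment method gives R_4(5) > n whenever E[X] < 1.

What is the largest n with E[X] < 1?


We need C(n, 5) · 4^{1 − 10} < 1, i.e. C(n, 5) < 4^{10 − 1} = 262144.
Check values of n near the boundary:
  n = 29: C(29, 5) = 118755; 118755 < 262144? YES
  n = 30: C(30, 5) = 142506; 142506 < 262144? YES
  n = 31: C(31, 5) = 169911; 169911 < 262144? YES
  n = 32: C(32, 5) = 201376; 201376 < 262144? YES
  n = 33: C(33, 5) = 237336; 237336 < 262144? YES
  n = 34: C(34, 5) = 278256; 278256 < 262144? NO
  n = 35: C(35, 5) = 324632; 324632 < 262144? NO
The largest n with C(n, 5) < 262144 is n = 33 (where E[X] = 29667/32768 ≈ 0.905). Hence R_4(5) > 33, i.e. R_4(5) ≥ 34.

Largest n = 33; hence R_4(5) > 33.


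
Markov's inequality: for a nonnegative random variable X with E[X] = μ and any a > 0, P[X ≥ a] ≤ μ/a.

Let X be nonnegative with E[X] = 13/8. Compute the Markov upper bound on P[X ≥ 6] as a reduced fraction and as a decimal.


μ = E[X] = 13/8, a = 6.
Markov: P[X ≥ 6] ≤ μ/a = (13/8)/6 = 13/48.
Numerically: ≈ 0.271.
(Since a = 6 > μ = 1.625, the bound 13/48 is < 1 and informative.)

P[X ≥ 6] ≤ 13/48 ≈ 0.271.


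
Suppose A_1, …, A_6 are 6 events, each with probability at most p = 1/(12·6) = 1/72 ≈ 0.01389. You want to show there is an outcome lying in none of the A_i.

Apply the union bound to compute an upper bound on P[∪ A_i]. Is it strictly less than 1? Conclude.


Union bound: P[∪_{i=1}^{6} A_i] ≤ Σ_i P[A_i] ≤ 6·p = 6·(1/72) = 1/12.
Numerically: 1/12 ≈ 0.08333.
Is 1/12 < 1? YES.
Since P[∪ A_i] ≤ 1/12 < 1, the complement has P[∩ A_i^c] ≥ 1 − 1/12 = 11/12 > 0, so some outcome avoids every A_i.

6·p = 1/12 ≈ 0.08333; existence CERTIFIED by the union bound.


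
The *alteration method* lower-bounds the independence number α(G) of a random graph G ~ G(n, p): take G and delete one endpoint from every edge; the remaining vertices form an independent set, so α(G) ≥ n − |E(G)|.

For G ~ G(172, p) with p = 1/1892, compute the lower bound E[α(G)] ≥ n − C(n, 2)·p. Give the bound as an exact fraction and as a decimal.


E[|E(G)|] = C(172, 2)·p = 14706 · (1/1892) = 171/22.
E[α(G)] ≥ n − E[|E(G)|] = 172 − 171/22 = 3613/22.
Numerically: ≈ 164.22727.
(This is only a lower bound; the true E[α(G)] may be larger.)

E[α(G)] ≥ 3613/22 ≈ 164.22727.


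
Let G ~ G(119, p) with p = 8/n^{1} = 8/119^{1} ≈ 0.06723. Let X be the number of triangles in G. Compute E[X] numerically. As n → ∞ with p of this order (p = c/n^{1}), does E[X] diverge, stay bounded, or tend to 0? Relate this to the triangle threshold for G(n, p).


Number of potential triangles: C(119, 3) = 273819.
Each occurs with probability p³ ≈ (0.06723)³ ≈ 3.038289e-04.
By linearity: E[X] = C(119, 3)·p³ ≈ 273819 · 3.038289e-04 ≈ 83.1941.
Here α = 1, so p = 8/n is exactly at the triangle threshold p ~ 1/n. Asymptotically E[X] → c³/6 = 8³/6 = 256/3 ≈ 85.3333, a bounded constant. In this regime the triangle count is asymptotically Poisson(c³/6).

E[X] ≈ 83.1941; in regime p = Θ(1/n^{1}) E[X] stays bounded (at the triangle threshold p ~ 1/n).


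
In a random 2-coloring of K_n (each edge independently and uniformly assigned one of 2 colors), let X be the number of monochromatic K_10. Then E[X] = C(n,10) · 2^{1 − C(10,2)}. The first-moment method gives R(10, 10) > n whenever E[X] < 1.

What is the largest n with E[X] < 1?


We need C(n, 10) · 2^{1 − 45} < 1, i.e. C(n, 10) < 2^{45 − 1} = 17592186044416.
Check values of n near the boundary:
  n = 99: C(99, 10) = 15579278510796; 15579278510796 < 17592186044416? YES
  n = 100: C(100, 10) = 17310309456440; 17310309456440 < 17592186044416? YES
  n = 101: C(101, 10) = 19212541264840; 19212541264840 < 17592186044416? NO
The largest n with C(n, 10) < 17592186044416 is n = 100 (where E[X] = 2163788682055/2199023255552 ≈ 0.983977). Hence R(10, 10) > 100, i.e. R(10, 10) ≥ 101.

Largest n = 100; hence R(10, 10) > 100.
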